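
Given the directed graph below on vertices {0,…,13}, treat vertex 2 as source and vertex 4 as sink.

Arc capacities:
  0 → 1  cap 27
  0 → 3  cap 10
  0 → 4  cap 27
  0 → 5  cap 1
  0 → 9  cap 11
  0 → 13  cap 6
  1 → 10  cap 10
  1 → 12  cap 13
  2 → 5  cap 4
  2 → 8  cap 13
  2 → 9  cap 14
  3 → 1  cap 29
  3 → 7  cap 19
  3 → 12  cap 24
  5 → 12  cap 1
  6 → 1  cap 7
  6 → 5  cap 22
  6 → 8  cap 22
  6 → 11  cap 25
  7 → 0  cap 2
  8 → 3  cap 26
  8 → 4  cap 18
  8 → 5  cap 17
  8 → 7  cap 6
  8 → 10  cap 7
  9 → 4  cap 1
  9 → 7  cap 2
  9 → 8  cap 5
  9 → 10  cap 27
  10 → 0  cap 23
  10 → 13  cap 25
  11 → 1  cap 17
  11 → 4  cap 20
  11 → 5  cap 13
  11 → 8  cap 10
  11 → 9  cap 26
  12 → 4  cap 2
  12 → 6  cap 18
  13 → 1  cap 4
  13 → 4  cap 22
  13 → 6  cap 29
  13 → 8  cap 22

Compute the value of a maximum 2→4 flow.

augment #1: 2→8→4 bottleneck 13, total now 13
augment #2: 2→9→4 bottleneck 1, total now 14
augment #3: 2→5→12→4 bottleneck 1, total now 15
augment #4: 2→9→8→4 bottleneck 5, total now 20
augment #5: 2→9→7→0→4 bottleneck 2, total now 22
augment #6: 2→9→10→0→4 bottleneck 6, total now 28

Maximum flow value: 28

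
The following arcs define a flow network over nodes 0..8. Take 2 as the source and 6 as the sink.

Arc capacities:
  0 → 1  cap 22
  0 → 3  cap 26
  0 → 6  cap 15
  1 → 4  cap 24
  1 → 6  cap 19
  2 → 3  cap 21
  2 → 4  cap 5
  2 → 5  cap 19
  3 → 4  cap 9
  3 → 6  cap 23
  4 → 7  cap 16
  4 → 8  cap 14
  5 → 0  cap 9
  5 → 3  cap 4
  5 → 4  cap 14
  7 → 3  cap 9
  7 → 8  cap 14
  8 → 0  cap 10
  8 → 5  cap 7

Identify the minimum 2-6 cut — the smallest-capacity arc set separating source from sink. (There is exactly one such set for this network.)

augment #1: 2→3→6 push 21
augment #2: 2→5→0→6 push 9
augment #3: 2→5→3→6 push 2
augment #4: 2→4→8→0→6 push 5
augment #5: 2→5→4→8→0→6 push 1
augment #6: 2→5→4→8→0→1→6 push 4
max flow = 42; residual-reachable set from 2 gives S-side
cut edges (S→T): {(3,6), (5,0), (8,0)} total cap 42

Min-cut arcs: {(3,6), (5,0), (8,0)} (total capacity 42)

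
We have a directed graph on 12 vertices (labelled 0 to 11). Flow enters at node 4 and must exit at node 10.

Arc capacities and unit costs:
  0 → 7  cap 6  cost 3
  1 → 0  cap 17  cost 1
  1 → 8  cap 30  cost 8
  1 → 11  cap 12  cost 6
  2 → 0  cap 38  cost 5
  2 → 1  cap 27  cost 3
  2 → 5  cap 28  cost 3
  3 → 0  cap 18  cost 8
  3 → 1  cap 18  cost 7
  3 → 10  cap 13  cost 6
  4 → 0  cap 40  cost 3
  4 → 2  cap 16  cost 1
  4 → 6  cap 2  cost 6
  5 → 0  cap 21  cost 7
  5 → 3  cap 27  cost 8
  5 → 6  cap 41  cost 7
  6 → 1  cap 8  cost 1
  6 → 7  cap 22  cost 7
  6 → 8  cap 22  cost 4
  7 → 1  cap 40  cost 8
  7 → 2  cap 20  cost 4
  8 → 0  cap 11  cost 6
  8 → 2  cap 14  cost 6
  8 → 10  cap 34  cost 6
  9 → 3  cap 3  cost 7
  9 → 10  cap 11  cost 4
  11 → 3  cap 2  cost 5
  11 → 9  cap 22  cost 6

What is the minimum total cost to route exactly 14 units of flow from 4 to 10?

shortest-cost path #1: 4→6→8→10 push 2 @ unit cost 16 (adds 32)
shortest-cost path #2: 4→2→5→3→10 push 12 @ unit cost 18 (adds 216)
total cost = 248

Minimum cost for 14 units: 248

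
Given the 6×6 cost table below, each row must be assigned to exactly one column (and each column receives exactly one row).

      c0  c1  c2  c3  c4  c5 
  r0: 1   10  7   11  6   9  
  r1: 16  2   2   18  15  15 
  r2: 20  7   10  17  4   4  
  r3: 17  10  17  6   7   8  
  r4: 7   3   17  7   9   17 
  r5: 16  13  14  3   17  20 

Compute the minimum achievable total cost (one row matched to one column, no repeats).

Minimum assignment cost: 20

optimal assignment: row0→col0 (cost 1), row1→col2 (cost 2), row2→col5 (cost 4), row3→col4 (cost 7), row4→col1 (cost 3), row5→col3 (cost 3)
total = 1 + 2 + 4 + 7 + 3 + 3 = 20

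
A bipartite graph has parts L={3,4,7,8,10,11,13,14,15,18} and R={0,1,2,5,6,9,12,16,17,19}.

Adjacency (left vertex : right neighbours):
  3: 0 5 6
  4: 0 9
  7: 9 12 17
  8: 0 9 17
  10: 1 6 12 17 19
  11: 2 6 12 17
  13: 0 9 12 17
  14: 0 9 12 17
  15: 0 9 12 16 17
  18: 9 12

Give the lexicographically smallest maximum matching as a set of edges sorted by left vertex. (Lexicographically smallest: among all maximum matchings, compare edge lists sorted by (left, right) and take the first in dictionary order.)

Lex-smallest maximum matching: {(3,5), (4,0), (7,9), (8,17), (10,1), (11,2), (13,12), (15,16)}

|M| = 8 (so the lex-smallest maximum matching has 8 edges)
process left vertices in ascending order; for each, take the smallest-labelled available neighbour that still permits 8 edges overall, or leave it unmatched if none does
lex-smallest matching: {3-5, 4-0, 7-9, 8-17, 10-1, 11-2, 13-12, 15-16}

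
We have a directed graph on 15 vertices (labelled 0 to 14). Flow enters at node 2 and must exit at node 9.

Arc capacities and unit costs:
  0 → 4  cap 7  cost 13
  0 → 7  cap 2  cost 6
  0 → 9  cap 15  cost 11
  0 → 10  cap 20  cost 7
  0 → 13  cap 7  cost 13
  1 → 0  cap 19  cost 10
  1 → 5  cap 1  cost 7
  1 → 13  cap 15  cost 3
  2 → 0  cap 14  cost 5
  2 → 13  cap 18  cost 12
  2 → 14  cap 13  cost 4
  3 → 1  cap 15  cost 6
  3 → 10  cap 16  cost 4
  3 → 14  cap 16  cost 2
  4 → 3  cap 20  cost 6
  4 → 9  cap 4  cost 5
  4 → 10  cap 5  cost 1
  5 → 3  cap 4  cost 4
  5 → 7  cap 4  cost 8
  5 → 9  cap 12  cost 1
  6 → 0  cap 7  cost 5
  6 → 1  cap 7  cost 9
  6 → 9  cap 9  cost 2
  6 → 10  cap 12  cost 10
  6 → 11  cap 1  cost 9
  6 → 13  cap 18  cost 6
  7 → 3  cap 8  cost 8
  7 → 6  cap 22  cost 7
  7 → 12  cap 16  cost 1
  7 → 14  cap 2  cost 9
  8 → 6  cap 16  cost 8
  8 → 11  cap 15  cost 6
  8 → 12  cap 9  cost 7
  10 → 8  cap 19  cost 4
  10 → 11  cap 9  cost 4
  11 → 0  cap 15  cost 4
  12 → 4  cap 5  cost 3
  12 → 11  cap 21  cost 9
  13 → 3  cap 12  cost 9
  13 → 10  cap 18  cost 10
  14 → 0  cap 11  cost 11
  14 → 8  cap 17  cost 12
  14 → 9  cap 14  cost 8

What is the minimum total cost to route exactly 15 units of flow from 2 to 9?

Minimum cost for 15 units: 188

shortest-cost path #1: 2→14→9 push 13 @ unit cost 12 (adds 156)
shortest-cost path #2: 2→0→9 push 2 @ unit cost 16 (adds 32)
total cost = 188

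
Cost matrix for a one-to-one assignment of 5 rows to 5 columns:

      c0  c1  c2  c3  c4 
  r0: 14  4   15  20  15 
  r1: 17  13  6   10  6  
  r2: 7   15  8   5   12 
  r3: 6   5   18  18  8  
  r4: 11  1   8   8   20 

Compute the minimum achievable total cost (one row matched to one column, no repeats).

optimal assignment: row0→col1 (cost 4), row1→col4 (cost 6), row2→col3 (cost 5), row3→col0 (cost 6), row4→col2 (cost 8)
total = 4 + 6 + 5 + 6 + 8 = 29

Minimum assignment cost: 29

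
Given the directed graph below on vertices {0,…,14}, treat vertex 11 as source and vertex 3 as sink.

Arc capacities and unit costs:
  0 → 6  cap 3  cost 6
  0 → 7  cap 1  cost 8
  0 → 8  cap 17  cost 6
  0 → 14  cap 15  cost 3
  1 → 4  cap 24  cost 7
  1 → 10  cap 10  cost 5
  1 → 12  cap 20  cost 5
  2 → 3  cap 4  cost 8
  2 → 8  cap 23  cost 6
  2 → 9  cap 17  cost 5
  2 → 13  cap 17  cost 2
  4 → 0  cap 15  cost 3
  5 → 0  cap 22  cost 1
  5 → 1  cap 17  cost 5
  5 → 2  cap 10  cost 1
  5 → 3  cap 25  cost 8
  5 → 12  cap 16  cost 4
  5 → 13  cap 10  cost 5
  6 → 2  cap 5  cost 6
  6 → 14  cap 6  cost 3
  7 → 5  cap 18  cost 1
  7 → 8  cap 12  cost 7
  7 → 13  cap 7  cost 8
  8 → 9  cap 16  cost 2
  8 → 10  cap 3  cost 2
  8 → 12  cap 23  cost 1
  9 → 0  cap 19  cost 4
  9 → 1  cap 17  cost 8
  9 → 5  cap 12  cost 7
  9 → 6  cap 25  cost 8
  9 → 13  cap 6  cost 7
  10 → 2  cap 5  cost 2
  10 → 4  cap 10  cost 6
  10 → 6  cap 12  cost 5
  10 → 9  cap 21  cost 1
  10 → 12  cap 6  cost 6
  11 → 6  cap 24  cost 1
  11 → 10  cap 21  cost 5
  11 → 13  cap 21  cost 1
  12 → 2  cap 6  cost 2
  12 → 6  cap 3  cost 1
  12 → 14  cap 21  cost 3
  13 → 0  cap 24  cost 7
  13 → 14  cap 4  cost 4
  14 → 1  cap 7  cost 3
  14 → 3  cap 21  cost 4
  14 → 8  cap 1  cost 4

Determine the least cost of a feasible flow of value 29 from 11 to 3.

shortest-cost path #1: 11→6→14→3 push 6 @ unit cost 8 (adds 48)
shortest-cost path #2: 11→13→14→3 push 4 @ unit cost 9 (adds 36)
shortest-cost path #3: 11→13→0→14→3 push 11 @ unit cost 15 (adds 165)
shortest-cost path #4: 11→6→2→3 push 4 @ unit cost 15 (adds 60)
shortest-cost path #5: 11→10→9→5→3 push 4 @ unit cost 21 (adds 84)
total cost = 393

Minimum cost for 29 units: 393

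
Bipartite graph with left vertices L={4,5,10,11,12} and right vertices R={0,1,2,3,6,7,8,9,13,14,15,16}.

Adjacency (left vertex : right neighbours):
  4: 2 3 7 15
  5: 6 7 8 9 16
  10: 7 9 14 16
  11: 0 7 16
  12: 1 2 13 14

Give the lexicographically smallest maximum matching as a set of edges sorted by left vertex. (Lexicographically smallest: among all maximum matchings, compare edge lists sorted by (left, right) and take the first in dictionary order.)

|M| = 5 (so the lex-smallest maximum matching has 5 edges)
process left vertices in ascending order; for each, take the smallest-labelled available neighbour that still permits 5 edges overall, or leave it unmatched if none does
lex-smallest matching: {4-2, 5-6, 10-7, 11-0, 12-1}

Lex-smallest maximum matching: {(4,2), (5,6), (10,7), (11,0), (12,1)}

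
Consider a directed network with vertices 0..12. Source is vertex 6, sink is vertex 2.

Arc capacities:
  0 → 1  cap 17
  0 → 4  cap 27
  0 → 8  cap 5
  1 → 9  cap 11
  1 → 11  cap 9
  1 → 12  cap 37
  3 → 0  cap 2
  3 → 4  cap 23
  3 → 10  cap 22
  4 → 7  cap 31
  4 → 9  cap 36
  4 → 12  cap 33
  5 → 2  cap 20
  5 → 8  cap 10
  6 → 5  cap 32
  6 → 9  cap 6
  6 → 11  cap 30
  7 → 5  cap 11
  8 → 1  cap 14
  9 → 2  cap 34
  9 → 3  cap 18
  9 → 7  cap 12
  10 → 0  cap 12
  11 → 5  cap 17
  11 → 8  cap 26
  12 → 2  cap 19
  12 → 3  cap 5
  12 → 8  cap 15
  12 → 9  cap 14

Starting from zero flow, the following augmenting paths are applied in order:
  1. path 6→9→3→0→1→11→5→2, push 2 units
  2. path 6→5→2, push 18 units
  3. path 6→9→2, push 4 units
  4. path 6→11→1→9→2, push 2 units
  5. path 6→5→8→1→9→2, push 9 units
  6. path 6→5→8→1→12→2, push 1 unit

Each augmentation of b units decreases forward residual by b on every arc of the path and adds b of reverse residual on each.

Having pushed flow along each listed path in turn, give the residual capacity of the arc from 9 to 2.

after path 1 (6→9→3→0→1→11→5→2, push 2): res(9,2)=34
after path 2 (6→5→2, push 18): res(9,2)=34
after path 3 (6→9→2, push 4): res(9,2)=30
after path 4 (6→11→1→9→2, push 2): res(9,2)=28
after path 5 (6→5→8→1→9→2, push 9): res(9,2)=19
after path 6 (6→5→8→1→12→2, push 1): res(9,2)=19

Residual capacity of (9,2): 19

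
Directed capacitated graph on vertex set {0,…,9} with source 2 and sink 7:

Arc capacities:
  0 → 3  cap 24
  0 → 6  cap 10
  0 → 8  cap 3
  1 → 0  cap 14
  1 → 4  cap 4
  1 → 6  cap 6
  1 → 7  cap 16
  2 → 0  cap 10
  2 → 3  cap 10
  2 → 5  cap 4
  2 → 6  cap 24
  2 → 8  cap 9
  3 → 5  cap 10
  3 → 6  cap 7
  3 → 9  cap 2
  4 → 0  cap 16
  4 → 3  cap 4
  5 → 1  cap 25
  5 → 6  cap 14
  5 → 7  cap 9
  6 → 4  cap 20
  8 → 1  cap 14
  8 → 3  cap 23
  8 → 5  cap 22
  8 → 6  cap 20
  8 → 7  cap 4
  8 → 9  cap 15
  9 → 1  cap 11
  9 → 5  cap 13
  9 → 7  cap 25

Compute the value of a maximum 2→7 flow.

Maximum flow value: 28

augment #1: 2→5→7 bottleneck 4, total now 4
augment #2: 2→8→7 bottleneck 4, total now 8
augment #3: 2→3→5→7 bottleneck 5, total now 13
augment #4: 2→3→9→7 bottleneck 2, total now 15
augment #5: 2→8→1→7 bottleneck 5, total now 20
augment #6: 2→0→8→1→7 bottleneck 3, total now 23
augment #7: 2→3→5→1→7 bottleneck 3, total now 26
augment #8: 2→0→3→5→1→7 bottleneck 2, total now 28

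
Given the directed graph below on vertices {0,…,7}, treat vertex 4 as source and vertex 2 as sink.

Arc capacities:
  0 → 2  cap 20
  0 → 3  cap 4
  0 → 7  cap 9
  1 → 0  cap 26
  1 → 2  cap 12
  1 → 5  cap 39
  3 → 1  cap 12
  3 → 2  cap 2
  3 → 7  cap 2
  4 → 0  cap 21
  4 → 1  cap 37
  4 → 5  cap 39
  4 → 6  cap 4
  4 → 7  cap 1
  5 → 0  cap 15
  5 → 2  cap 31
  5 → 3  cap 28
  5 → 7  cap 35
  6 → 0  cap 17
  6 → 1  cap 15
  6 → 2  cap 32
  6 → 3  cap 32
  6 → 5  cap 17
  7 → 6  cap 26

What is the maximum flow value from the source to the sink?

Maximum flow value: 95

augment #1: 4→0→2 bottleneck 20, total now 20
augment #2: 4→1→2 bottleneck 12, total now 32
augment #3: 4→5→2 bottleneck 31, total now 63
augment #4: 4→6→2 bottleneck 4, total now 67
augment #5: 4→0→3→2 bottleneck 1, total now 68
augment #6: 4→5→3→2 bottleneck 1, total now 69
augment #7: 4→7→6→2 bottleneck 1, total now 70
augment #8: 4→5→7→6→2 bottleneck 7, total now 77
augment #9: 4→1→0→7→6→2 bottleneck 9, total now 86
augment #10: 4→1→5→7→6→2 bottleneck 9, total now 95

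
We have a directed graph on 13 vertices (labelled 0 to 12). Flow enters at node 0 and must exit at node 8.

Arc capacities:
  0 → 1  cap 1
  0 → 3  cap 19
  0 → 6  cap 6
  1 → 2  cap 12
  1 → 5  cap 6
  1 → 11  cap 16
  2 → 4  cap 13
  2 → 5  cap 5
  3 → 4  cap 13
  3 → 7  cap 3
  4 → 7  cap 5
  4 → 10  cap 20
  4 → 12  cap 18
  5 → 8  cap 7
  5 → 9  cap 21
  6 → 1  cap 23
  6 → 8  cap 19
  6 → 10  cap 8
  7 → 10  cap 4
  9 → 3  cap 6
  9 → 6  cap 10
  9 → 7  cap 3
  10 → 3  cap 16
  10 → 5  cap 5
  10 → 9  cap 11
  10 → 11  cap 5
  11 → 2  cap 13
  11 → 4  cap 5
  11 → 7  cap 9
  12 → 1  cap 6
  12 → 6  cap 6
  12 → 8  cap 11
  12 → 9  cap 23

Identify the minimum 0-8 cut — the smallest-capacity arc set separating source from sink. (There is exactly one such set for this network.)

augment #1: 0→6→8 push 6
augment #2: 0→1→5→8 push 1
augment #3: 0→3→4→12→8 push 11
augment #4: 0→3→4→10→5→8 push 2
augment #5: 0→3→7→10→5→8 push 3
max flow = 23; residual-reachable set from 0 gives S-side
cut edges (S→T): {(0,1), (0,6), (3,4), (3,7)} total cap 23

Min-cut arcs: {(0,1), (0,6), (3,4), (3,7)} (total capacity 23)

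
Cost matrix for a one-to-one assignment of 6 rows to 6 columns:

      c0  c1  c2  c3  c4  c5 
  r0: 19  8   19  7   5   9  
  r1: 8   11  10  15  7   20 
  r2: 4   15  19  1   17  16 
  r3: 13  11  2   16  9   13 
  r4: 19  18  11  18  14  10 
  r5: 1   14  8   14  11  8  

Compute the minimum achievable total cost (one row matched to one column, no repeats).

Minimum assignment cost: 29

optimal assignment: row0→col1 (cost 8), row1→col4 (cost 7), row2→col3 (cost 1), row3→col2 (cost 2), row4→col5 (cost 10), row5→col0 (cost 1)
total = 8 + 7 + 1 + 2 + 10 + 1 = 29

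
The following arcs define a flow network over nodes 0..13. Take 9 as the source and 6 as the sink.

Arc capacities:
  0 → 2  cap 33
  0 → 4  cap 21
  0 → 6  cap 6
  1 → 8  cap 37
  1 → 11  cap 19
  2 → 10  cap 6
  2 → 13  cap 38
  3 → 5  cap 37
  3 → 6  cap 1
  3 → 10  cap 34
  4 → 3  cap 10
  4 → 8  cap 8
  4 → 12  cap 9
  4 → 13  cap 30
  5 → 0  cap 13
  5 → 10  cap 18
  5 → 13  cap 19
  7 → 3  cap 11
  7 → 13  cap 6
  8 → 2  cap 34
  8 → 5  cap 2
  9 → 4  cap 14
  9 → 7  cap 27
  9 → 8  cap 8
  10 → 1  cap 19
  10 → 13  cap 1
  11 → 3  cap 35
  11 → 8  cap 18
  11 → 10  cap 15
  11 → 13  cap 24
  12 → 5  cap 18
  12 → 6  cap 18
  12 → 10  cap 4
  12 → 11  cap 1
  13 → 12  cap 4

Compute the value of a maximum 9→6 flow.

augment #1: 9→4→3→6 bottleneck 1, total now 1
augment #2: 9→4→12→6 bottleneck 9, total now 10
augment #3: 9→4→13→12→6 bottleneck 4, total now 14
augment #4: 9→8→5→0→6 bottleneck 2, total now 16
augment #5: 9→7→3→5→0→6 bottleneck 4, total now 20

Maximum flow value: 20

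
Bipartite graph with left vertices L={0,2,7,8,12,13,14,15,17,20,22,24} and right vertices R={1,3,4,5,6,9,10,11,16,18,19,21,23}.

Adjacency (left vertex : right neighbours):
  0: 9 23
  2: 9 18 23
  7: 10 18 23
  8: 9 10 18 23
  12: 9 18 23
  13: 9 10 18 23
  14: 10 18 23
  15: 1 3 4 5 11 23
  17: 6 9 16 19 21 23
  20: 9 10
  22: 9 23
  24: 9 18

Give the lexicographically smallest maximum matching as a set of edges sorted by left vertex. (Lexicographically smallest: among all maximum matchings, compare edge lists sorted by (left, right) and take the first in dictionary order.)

|M| = 6 (so the lex-smallest maximum matching has 6 edges)
process left vertices in ascending order; for each, take the smallest-labelled available neighbour that still permits 6 edges overall, or leave it unmatched if none does
lex-smallest matching: {0-9, 2-18, 7-10, 8-23, 15-1, 17-6}

Lex-smallest maximum matching: {(0,9), (2,18), (7,10), (8,23), (15,1), (17,6)}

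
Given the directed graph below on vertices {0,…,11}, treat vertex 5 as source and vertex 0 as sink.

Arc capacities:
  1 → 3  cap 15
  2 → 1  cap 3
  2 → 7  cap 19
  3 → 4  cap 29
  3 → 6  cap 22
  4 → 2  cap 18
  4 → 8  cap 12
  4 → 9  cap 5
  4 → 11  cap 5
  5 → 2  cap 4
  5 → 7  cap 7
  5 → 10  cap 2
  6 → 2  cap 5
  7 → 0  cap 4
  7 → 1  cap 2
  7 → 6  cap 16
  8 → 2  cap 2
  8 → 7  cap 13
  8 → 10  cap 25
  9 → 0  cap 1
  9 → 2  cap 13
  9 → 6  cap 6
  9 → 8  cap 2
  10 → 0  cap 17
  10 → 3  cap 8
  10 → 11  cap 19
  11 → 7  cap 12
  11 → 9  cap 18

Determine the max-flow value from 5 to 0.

Maximum flow value: 11

augment #1: 5→7→0 bottleneck 4, total now 4
augment #2: 5→10→0 bottleneck 2, total now 6
augment #3: 5→2→1→3→4→9→0 bottleneck 1, total now 7
augment #4: 5→2→1→3→4→8→10→0 bottleneck 2, total now 9
augment #5: 5→7→1→3→4→8→10→0 bottleneck 2, total now 11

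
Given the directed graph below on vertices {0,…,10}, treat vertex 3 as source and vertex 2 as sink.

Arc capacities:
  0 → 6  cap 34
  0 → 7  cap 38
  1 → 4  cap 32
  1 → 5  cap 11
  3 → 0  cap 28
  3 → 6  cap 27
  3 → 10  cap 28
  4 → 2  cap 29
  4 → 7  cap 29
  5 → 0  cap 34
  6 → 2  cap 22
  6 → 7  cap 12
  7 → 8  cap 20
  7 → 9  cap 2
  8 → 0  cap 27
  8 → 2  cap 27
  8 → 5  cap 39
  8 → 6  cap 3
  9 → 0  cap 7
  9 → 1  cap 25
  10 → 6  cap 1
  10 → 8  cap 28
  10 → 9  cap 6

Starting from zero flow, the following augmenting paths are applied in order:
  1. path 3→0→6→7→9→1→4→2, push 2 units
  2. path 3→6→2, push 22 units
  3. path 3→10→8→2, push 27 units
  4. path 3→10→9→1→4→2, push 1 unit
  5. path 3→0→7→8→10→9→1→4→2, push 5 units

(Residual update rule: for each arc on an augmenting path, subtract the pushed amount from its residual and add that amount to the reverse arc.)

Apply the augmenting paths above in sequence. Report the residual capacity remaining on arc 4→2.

Residual capacity of (4,2): 21

after path 1 (3→0→6→7→9→1→4→2, push 2): res(4,2)=27
after path 2 (3→6→2, push 22): res(4,2)=27
after path 3 (3→10→8→2, push 27): res(4,2)=27
after path 4 (3→10→9→1→4→2, push 1): res(4,2)=26
after path 5 (3→0→7→8→10→9→1→4→2, push 5): res(4,2)=21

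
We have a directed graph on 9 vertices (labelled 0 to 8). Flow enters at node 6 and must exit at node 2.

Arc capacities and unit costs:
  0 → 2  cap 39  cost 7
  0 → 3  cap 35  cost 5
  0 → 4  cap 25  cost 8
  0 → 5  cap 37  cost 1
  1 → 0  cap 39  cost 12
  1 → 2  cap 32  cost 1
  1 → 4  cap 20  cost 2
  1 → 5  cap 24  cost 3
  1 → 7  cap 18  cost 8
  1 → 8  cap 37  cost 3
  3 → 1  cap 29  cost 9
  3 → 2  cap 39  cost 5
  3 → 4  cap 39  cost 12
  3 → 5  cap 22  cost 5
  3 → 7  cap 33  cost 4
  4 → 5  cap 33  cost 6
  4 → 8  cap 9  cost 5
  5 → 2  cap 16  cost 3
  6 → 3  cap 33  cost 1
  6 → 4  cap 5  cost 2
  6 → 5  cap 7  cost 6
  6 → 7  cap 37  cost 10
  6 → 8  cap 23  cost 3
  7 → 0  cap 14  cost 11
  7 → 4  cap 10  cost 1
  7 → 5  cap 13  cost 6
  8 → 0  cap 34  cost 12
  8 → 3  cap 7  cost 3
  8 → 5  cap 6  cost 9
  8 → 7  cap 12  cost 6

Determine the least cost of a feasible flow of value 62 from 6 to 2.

Minimum cost for 62 units: 590

shortest-cost path #1: 6→3→2 push 33 @ unit cost 6 (adds 198)
shortest-cost path #2: 6→5→2 push 7 @ unit cost 9 (adds 63)
shortest-cost path #3: 6→8→3→2 push 6 @ unit cost 11 (adds 66)
shortest-cost path #4: 6→4→5→2 push 5 @ unit cost 11 (adds 55)
shortest-cost path #5: 6→8→3→5→2 push 1 @ unit cost 14 (adds 14)
shortest-cost path #6: 6→8→5→2 push 3 @ unit cost 15 (adds 45)
shortest-cost path #7: 6→8→5→3→1→2 push 1 @ unit cost 17 (adds 17)
shortest-cost path #8: 6→8→0→2 push 6 @ unit cost 22 (adds 132)
total cost = 590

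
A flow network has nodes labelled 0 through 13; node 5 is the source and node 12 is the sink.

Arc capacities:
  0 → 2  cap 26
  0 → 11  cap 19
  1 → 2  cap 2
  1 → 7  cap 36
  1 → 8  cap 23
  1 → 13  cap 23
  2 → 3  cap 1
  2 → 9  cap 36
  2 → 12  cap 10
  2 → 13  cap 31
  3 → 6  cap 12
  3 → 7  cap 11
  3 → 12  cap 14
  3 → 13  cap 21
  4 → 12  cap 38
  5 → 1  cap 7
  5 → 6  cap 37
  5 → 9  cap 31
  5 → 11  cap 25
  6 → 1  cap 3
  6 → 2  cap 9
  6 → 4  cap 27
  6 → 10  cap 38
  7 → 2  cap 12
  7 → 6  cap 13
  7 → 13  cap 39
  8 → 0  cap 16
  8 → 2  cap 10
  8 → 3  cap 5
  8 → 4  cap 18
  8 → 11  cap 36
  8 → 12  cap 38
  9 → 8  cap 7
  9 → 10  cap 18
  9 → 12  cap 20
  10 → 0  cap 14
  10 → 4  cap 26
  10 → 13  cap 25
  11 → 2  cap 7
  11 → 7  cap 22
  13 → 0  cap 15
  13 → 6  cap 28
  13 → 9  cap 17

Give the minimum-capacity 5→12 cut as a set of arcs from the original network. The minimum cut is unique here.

augment #1: 5→9→12 push 20
augment #2: 5→1→2→12 push 2
augment #3: 5→1→8→12 push 5
augment #4: 5→6→2→12 push 8
augment #5: 5→6→4→12 push 27
augment #6: 5→9→8→12 push 7
augment #7: 5→6→1→8→12 push 2
augment #8: 5→9→10→4→12 push 4
augment #9: 5→11→2→3→12 push 1
augment #10: 5→11→2→1→8→12 push 2
augment #11: 5→11→2→6→1→8→12 push 1
augment #12: 5→11→2→6→10→4→12 push 3
augment #13: 5→11→7→6→10→4→12 push 4
max flow = 86; residual-reachable set from 5 gives S-side
cut edges (S→T): {(2,3), (2,12), (4,12), (5,1), (6,1), (9,8), (9,12)} total cap 86

Min-cut arcs: {(2,3), (2,12), (4,12), (5,1), (6,1), (9,8), (9,12)} (total capacity 86)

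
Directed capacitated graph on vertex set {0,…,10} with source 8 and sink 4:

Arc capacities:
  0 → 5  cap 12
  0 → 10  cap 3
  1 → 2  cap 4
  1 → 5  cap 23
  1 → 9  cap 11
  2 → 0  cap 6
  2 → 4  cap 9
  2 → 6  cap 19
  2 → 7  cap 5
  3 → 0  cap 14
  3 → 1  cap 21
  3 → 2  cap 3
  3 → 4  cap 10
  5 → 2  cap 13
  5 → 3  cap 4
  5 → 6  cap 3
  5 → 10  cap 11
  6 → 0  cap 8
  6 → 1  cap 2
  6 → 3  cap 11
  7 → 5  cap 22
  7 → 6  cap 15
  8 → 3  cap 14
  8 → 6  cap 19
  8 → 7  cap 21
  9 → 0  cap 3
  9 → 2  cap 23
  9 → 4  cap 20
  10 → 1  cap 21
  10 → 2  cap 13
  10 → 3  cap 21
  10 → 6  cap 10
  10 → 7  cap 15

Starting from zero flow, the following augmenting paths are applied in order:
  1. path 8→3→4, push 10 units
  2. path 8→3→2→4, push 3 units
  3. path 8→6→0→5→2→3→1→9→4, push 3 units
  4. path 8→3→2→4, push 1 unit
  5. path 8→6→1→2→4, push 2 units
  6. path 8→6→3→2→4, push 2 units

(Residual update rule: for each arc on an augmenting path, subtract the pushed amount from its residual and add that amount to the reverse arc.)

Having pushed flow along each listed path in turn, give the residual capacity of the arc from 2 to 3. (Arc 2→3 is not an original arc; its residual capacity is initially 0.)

after path 1 (8→3→4, push 10): res(2,3)=0
after path 2 (8→3→2→4, push 3): res(2,3)=3
after path 3 (8→6→0→5→2→3→1→9→4, push 3): res(2,3)=0
after path 4 (8→3→2→4, push 1): res(2,3)=1
after path 5 (8→6→1→2→4, push 2): res(2,3)=1
after path 6 (8→6→3→2→4, push 2): res(2,3)=3

Residual capacity of (2,3): 3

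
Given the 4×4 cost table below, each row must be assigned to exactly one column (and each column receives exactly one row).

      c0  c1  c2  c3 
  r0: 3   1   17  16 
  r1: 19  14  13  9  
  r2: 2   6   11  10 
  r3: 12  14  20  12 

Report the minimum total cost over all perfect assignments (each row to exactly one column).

Minimum assignment cost: 28

optimal assignment: row0→col1 (cost 1), row1→col2 (cost 13), row2→col0 (cost 2), row3→col3 (cost 12)
total = 1 + 13 + 2 + 12 = 28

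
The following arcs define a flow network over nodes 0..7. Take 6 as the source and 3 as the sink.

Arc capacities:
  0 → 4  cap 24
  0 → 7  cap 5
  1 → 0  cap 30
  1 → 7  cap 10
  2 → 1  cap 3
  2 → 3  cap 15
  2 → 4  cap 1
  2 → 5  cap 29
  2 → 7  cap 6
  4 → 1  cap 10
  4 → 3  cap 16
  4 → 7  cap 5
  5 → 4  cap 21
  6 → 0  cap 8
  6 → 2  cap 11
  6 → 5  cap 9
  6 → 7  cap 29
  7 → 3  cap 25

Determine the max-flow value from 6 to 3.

Maximum flow value: 52

augment #1: 6→2→3 bottleneck 11, total now 11
augment #2: 6→7→3 bottleneck 25, total now 36
augment #3: 6→0→4→3 bottleneck 8, total now 44
augment #4: 6→5→4→3 bottleneck 8, total now 52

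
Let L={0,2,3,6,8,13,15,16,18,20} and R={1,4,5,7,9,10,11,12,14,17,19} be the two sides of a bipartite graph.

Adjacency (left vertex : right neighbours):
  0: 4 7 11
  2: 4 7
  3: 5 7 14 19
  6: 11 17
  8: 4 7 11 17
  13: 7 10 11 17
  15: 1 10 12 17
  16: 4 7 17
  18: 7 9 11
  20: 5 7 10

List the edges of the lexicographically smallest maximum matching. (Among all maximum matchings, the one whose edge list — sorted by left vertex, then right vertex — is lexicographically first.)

Lex-smallest maximum matching: {(0,4), (2,7), (3,14), (6,11), (8,17), (13,10), (15,1), (18,9), (20,5)}

|M| = 9 (so the lex-smallest maximum matching has 9 edges)
process left vertices in ascending order; for each, take the smallest-labelled available neighbour that still permits 9 edges overall, or leave it unmatched if none does
lex-smallest matching: {0-4, 2-7, 3-14, 6-11, 8-17, 13-10, 15-1, 18-9, 20-5}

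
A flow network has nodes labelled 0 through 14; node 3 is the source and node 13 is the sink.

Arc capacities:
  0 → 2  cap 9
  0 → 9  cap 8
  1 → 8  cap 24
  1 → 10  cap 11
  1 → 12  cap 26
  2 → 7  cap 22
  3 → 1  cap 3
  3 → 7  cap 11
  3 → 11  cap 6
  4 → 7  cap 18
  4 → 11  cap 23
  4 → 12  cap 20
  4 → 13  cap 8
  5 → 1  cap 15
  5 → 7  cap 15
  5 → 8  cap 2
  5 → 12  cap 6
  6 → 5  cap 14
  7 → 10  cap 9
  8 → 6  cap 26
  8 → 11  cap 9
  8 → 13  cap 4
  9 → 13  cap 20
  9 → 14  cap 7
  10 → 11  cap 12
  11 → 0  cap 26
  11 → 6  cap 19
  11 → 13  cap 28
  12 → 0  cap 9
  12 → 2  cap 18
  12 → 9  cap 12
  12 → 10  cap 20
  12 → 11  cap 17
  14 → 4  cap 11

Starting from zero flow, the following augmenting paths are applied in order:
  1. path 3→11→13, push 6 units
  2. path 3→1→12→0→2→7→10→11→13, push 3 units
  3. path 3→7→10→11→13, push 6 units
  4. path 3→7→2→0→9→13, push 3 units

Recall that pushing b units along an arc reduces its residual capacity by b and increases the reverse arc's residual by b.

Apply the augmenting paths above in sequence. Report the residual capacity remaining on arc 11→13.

after path 1 (3→11→13, push 6): res(11,13)=22
after path 2 (3→1→12→0→2→7→10→11→13, push 3): res(11,13)=19
after path 3 (3→7→10→11→13, push 6): res(11,13)=13
after path 4 (3→7→2→0→9→13, push 3): res(11,13)=13

Residual capacity of (11,13): 13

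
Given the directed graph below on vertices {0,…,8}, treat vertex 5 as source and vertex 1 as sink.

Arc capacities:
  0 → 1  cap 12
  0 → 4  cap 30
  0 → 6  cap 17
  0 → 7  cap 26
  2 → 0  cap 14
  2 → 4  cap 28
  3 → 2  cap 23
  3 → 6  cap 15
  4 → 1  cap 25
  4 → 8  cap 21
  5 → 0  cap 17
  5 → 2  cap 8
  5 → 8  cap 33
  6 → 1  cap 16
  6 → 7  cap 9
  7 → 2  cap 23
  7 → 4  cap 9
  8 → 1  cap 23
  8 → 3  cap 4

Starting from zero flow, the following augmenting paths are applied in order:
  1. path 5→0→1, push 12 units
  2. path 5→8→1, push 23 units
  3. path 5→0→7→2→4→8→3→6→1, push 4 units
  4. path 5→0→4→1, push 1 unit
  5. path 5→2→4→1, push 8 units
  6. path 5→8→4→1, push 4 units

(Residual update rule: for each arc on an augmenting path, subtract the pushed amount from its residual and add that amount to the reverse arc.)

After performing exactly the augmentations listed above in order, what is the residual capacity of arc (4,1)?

after path 1 (5→0→1, push 12): res(4,1)=25
after path 2 (5→8→1, push 23): res(4,1)=25
after path 3 (5→0→7→2→4→8→3→6→1, push 4): res(4,1)=25
after path 4 (5→0→4→1, push 1): res(4,1)=24
after path 5 (5→2→4→1, push 8): res(4,1)=16
after path 6 (5→8→4→1, push 4): res(4,1)=12

Residual capacity of (4,1): 12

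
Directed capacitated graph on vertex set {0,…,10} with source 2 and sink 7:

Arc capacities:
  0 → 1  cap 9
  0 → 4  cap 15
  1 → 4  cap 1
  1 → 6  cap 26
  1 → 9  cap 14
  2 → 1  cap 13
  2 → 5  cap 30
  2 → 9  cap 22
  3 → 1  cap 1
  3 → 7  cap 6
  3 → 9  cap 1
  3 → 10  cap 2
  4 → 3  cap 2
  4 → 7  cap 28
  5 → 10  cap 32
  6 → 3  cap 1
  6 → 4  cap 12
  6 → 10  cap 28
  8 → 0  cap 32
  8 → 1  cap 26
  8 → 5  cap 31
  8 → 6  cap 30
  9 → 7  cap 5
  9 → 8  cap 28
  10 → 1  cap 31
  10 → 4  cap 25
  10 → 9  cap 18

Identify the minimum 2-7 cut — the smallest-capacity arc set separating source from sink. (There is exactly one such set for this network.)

augment #1: 2→9→7 push 5
augment #2: 2→1→4→7 push 1
augment #3: 2→1→6→3→7 push 1
augment #4: 2→1→6→4→7 push 11
augment #5: 2→5→10→4→7 push 16
augment #6: 2→5→10→4→3→7 push 2
max flow = 36; residual-reachable set from 2 gives S-side
cut edges (S→T): {(4,3), (4,7), (6,3), (9,7)} total cap 36

Min-cut arcs: {(4,3), (4,7), (6,3), (9,7)} (total capacity 36)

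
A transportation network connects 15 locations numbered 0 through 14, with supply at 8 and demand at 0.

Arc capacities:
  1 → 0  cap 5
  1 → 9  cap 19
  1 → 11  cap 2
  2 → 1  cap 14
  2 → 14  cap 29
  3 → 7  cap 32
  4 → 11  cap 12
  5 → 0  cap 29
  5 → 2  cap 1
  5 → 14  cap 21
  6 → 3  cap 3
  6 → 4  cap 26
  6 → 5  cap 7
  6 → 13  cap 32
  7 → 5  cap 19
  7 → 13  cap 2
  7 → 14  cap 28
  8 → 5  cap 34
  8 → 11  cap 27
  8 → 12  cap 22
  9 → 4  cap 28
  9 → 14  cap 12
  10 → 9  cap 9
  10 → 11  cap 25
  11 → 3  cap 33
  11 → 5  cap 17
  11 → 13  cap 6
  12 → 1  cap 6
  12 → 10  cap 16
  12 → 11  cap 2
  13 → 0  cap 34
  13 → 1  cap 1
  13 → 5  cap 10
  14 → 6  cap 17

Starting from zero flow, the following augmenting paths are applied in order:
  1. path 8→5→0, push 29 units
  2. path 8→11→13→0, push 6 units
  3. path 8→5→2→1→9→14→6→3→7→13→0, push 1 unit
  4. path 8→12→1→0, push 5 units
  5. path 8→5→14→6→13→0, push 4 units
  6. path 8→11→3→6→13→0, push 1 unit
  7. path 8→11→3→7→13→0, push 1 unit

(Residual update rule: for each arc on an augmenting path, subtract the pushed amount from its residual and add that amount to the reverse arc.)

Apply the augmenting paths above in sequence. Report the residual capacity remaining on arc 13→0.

after path 1 (8→5→0, push 29): res(13,0)=34
after path 2 (8→11→13→0, push 6): res(13,0)=28
after path 3 (8→5→2→1→9→14→6→3→7→13→0, push 1): res(13,0)=27
after path 4 (8→12→1→0, push 5): res(13,0)=27
after path 5 (8→5→14→6→13→0, push 4): res(13,0)=23
after path 6 (8→11→3→6→13→0, push 1): res(13,0)=22
after path 7 (8→11→3→7→13→0, push 1): res(13,0)=21

Residual capacity of (13,0): 21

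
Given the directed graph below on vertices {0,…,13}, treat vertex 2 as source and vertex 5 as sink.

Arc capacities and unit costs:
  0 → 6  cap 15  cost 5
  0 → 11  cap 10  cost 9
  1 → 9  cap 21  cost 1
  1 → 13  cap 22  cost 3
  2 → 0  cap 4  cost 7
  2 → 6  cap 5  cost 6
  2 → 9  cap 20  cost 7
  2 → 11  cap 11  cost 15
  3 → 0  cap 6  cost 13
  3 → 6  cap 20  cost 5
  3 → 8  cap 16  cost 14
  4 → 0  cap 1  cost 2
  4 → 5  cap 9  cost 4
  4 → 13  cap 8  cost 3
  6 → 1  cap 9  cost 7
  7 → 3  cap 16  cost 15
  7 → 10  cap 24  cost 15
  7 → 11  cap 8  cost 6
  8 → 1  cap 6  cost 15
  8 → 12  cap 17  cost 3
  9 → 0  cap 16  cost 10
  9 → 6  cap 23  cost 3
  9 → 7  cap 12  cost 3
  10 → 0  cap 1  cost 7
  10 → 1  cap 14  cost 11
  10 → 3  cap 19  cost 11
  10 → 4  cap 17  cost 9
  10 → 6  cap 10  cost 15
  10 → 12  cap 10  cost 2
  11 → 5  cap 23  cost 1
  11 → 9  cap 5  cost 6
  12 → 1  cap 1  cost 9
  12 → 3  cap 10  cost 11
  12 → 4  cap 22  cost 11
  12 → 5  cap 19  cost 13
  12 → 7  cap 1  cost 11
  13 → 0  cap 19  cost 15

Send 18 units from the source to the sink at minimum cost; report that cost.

Minimum cost for 18 units: 295

shortest-cost path #1: 2→11→5 push 11 @ unit cost 16 (adds 176)
shortest-cost path #2: 2→0→11→5 push 4 @ unit cost 17 (adds 68)
shortest-cost path #3: 2→9→7→11→5 push 3 @ unit cost 17 (adds 51)
total cost = 295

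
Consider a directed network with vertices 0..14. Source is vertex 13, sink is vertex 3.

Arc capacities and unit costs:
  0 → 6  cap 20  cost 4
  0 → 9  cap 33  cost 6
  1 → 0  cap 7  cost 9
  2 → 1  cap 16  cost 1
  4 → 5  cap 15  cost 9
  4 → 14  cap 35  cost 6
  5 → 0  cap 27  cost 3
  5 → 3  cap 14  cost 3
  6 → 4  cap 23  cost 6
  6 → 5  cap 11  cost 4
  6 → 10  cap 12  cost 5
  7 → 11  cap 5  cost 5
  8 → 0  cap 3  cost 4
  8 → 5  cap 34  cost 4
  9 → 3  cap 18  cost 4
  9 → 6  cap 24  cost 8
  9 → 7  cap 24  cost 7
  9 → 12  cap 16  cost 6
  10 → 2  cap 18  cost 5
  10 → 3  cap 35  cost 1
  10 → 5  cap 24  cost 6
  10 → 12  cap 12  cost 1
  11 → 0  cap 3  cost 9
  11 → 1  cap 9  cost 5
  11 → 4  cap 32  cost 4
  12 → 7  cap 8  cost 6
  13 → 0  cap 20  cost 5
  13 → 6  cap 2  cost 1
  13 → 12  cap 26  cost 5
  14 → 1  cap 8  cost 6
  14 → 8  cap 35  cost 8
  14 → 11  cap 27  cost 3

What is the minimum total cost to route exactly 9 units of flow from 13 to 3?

Minimum cost for 9 units: 119

shortest-cost path #1: 13→6→10→3 push 2 @ unit cost 7 (adds 14)
shortest-cost path #2: 13→0→9→3 push 7 @ unit cost 15 (adds 105)
total cost = 119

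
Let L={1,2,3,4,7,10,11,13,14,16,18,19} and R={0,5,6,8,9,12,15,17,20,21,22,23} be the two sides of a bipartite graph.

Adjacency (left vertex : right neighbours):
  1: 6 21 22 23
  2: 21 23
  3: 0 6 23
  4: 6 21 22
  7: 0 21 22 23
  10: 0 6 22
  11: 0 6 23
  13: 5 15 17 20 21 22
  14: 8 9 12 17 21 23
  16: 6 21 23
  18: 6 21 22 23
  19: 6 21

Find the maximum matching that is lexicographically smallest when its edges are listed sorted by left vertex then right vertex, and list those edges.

|M| = 7 (so the lex-smallest maximum matching has 7 edges)
process left vertices in ascending order; for each, take the smallest-labelled available neighbour that still permits 7 edges overall, or leave it unmatched if none does
lex-smallest matching: {1-6, 2-21, 3-0, 4-22, 7-23, 13-5, 14-8}

Lex-smallest maximum matching: {(1,6), (2,21), (3,0), (4,22), (7,23), (13,5), (14,8)}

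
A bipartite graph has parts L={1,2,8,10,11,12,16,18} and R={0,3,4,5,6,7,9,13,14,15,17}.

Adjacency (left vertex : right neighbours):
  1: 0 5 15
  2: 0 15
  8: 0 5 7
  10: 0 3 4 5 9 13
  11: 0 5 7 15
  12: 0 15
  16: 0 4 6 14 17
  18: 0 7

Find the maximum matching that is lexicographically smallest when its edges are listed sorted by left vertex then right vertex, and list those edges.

Lex-smallest maximum matching: {(1,0), (2,15), (8,5), (10,3), (11,7), (16,4)}

|M| = 6 (so the lex-smallest maximum matching has 6 edges)
process left vertices in ascending order; for each, take the smallest-labelled available neighbour that still permits 6 edges overall, or leave it unmatched if none does
lex-smallest matching: {1-0, 2-15, 8-5, 10-3, 11-7, 16-4}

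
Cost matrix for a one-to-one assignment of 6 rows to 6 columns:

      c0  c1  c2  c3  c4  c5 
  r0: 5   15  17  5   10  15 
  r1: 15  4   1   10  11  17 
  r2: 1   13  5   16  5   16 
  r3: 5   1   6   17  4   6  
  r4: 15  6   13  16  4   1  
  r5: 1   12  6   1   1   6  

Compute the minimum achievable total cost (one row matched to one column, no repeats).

Minimum assignment cost: 10

optimal assignment: row0→col3 (cost 5), row1→col2 (cost 1), row2→col0 (cost 1), row3→col1 (cost 1), row4→col5 (cost 1), row5→col4 (cost 1)
total = 5 + 1 + 1 + 1 + 1 + 1 = 10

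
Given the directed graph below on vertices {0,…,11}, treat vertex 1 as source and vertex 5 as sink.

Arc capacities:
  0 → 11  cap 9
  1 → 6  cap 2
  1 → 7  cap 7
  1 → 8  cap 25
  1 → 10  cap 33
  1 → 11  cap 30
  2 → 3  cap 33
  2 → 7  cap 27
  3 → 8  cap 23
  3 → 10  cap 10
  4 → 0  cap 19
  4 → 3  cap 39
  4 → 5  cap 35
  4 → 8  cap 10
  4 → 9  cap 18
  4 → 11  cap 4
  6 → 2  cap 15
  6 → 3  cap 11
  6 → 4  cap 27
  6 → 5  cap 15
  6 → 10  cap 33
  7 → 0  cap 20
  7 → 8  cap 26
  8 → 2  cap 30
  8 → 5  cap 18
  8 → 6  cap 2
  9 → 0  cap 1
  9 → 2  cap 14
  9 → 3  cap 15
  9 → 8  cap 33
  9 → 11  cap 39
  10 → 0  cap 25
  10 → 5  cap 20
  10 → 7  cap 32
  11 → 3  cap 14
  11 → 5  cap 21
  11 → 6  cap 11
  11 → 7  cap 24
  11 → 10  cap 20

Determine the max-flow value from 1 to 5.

Maximum flow value: 74

augment #1: 1→6→5 bottleneck 2, total now 2
augment #2: 1→8→5 bottleneck 18, total now 20
augment #3: 1→10→5 bottleneck 20, total now 40
augment #4: 1→11→5 bottleneck 21, total now 61
augment #5: 1→8→6→5 bottleneck 2, total now 63
augment #6: 1→11→6→5 bottleneck 9, total now 72
augment #7: 1→7→0→11→6→5 bottleneck 2, total now 74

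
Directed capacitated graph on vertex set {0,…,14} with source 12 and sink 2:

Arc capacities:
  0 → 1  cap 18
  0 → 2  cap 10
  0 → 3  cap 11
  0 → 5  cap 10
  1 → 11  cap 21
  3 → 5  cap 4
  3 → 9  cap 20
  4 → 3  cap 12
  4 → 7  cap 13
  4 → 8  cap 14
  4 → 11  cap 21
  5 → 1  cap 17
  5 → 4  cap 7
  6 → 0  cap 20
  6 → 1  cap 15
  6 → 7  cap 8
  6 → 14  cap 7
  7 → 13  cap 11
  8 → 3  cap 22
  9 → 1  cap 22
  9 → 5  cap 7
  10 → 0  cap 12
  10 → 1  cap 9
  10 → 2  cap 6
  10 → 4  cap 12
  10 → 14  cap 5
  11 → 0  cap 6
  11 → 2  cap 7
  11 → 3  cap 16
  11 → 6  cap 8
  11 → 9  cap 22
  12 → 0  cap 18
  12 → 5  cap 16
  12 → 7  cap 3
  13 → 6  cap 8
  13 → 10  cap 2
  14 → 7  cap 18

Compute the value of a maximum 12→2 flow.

augment #1: 12→0→2 bottleneck 10, total now 10
augment #2: 12→0→1→11→2 bottleneck 7, total now 17
augment #3: 12→7→13→10→2 bottleneck 2, total now 19

Maximum flow value: 19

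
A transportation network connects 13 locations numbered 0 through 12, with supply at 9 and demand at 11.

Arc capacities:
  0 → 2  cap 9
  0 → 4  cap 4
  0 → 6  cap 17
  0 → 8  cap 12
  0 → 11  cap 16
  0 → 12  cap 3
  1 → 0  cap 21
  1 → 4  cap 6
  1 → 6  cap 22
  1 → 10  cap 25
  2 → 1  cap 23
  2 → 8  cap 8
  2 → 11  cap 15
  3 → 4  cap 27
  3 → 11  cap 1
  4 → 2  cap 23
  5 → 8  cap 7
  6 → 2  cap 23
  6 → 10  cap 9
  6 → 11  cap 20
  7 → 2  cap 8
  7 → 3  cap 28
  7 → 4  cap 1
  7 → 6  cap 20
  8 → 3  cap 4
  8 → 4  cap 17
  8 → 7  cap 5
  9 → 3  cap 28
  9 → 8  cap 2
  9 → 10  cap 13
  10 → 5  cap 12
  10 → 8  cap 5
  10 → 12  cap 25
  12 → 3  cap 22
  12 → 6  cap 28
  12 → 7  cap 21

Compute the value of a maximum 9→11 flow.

augment #1: 9→3→11 bottleneck 1, total now 1
augment #2: 9→3→4→2→11 bottleneck 15, total now 16
augment #3: 9→8→7→6→11 bottleneck 2, total now 18
augment #4: 9→10→12→6→11 bottleneck 13, total now 31
augment #5: 9→3→4→2→1→0→11 bottleneck 8, total now 39

Maximum flow value: 39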